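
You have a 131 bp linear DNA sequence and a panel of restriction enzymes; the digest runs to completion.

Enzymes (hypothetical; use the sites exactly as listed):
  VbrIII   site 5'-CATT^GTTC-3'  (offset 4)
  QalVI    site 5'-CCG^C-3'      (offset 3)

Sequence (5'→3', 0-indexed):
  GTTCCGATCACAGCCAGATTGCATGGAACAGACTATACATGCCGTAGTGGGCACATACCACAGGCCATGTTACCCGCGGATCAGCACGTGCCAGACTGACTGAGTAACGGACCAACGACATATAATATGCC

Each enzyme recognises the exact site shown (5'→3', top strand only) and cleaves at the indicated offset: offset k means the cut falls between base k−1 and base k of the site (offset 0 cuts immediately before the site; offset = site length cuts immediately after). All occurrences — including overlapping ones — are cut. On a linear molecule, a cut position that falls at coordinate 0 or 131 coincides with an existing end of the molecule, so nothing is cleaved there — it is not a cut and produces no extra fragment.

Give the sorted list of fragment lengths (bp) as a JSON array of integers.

Site scan:
  VbrIII (CATTGTTC, off=4): no sites
  QalVI (CCGC, off=3): starts [73] → cuts [76]

Pooled cuts: [76]

Fragment lengths:
  [0,76): 76 bp
  [76,131): 55 bp

[55,76]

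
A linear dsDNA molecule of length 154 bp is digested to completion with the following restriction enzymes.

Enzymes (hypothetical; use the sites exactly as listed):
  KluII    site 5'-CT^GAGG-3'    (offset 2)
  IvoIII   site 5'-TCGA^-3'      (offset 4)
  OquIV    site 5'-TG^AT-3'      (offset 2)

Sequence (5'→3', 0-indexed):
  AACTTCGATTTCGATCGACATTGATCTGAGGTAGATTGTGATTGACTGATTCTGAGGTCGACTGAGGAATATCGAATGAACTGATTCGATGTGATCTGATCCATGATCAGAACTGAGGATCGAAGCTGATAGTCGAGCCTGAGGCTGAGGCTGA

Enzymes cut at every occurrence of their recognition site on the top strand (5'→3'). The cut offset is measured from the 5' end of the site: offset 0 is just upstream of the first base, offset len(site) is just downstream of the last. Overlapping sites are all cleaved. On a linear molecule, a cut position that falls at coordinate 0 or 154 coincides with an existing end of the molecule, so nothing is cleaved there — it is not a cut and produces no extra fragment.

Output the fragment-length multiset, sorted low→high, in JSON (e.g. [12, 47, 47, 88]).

[2,4,4,4,4,5,5,5,5,6,6,6,7,8,8,8,8,8,8,9,9,12,13]

Site scan:
  KluII CTGAGG/2: at [25, 51, 61, 112, 138, 144] ⇒ [27, 53, 63, 114, 140, 146]
  IvoIII TCGA/4: at [4, 10, 14, 57, 71, 85, 119, 132] ⇒ [8, 14, 18, 61, 75, 89, 123, 136]
  OquIV TGAT/2: at [21, 38, 46, 81, 91, 96, 103, 126] ⇒ [23, 40, 48, 83, 93, 98, 105, 128]

Pooled cuts: [8, 14, 18, 23, 27, 40, 48, 53, 61, 63, 75, 83, 89, 93, 98, 105, 114, 123, 128, 136, 140, 146]

Fragment lengths:
  [0,8): 8 bp
  [8,14): 6 bp
  [14,18): 4 bp
  [18,23): 5 bp
  [23,27): 4 bp
  [27,40): 13 bp
  [40,48): 8 bp
  [48,53): 5 bp
  [53,61): 8 bp
  [61,63): 2 bp
  [63,75): 12 bp
  [75,83): 8 bp
  [83,89): 6 bp
  [89,93): 4 bp
  [93,98): 5 bp
  [98,105): 7 bp
  [105,114): 9 bp
  [114,123): 9 bp
  [123,128): 5 bp
  [128,136): 8 bp
  [136,140): 4 bp
  [140,146): 6 bp
  [146,154): 8 bp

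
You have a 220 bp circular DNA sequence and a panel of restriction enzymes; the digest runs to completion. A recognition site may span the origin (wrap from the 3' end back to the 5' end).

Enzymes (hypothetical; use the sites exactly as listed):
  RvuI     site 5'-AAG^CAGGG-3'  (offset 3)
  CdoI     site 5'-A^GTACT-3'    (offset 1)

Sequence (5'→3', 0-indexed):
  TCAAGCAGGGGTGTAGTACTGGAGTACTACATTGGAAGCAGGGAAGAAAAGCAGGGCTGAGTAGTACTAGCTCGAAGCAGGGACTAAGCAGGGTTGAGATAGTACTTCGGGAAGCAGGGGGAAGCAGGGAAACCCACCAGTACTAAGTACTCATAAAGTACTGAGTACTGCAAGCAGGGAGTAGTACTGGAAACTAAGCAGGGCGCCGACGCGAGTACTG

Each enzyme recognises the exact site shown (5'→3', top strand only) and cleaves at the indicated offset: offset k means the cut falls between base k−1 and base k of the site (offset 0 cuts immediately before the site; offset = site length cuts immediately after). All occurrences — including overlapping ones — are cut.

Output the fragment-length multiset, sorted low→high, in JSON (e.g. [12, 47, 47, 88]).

[7,7,8,9,10,10,10,11,11,11,12,13,13,13,14,15,15,15,16]

Per-enzyme occurrences:
  RvuI AAGCAGGG/3: at [2, 35, 48, 74, 85, 111, 121, 171, 195] ⇒ [5, 38, 51, 77, 88, 114, 124, 174, 198]
  CdoI AGTACT/1: at [14, 22, 62, 100, 138, 145, 156, 163, 182, 213] ⇒ [15, 23, 63, 101, 139, 146, 157, 164, 183, 214]

All cut coordinates (distinct, sorted): [5, 15, 23, 38, 51, 63, 77, 88, 101, 114, 124, 139, 146, 157, 164, 174, 183, 198, 214]

Fragments:
  5→15: 10 bp
  15→23: 8 bp
  23→38: 15 bp
  38→51: 13 bp
  51→63: 12 bp
  63→77: 14 bp
  77→88: 11 bp
  88→101: 13 bp
  101→114: 13 bp
  114→124: 10 bp
  124→139: 15 bp
  139→146: 7 bp
  146→157: 11 bp
  157→164: 7 bp
  164→174: 10 bp
  174→183: 9 bp
  183→198: 15 bp
  198→214: 16 bp
  214→5 (wrap): 220-214+5 = 11 bp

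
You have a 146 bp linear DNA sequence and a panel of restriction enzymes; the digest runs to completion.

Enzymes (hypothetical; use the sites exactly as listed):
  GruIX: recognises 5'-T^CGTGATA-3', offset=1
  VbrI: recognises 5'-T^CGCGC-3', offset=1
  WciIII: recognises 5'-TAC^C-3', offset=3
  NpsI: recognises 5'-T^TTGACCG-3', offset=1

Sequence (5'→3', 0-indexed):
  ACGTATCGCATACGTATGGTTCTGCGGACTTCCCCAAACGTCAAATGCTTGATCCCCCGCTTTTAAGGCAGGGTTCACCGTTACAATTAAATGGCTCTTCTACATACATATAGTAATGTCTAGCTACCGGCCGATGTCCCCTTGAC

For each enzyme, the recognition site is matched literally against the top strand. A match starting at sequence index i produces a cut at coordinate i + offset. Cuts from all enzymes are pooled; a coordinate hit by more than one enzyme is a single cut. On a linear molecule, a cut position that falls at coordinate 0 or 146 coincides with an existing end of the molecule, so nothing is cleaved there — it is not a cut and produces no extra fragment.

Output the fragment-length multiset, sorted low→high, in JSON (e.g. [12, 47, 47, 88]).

Per-enzyme occurrences:
  GruIX (TCGTGATA, off=1): no sites
  VbrI (TCGCGC, off=1): no sites
  WciIII (TACC, off=3): starts [124] → cuts [127]
  NpsI (TTTGACCG, off=1): no sites

Pooled cuts: [127]

Fragments:
  [0,127): 127 bp
  [127,146): 19 bp

[19,127]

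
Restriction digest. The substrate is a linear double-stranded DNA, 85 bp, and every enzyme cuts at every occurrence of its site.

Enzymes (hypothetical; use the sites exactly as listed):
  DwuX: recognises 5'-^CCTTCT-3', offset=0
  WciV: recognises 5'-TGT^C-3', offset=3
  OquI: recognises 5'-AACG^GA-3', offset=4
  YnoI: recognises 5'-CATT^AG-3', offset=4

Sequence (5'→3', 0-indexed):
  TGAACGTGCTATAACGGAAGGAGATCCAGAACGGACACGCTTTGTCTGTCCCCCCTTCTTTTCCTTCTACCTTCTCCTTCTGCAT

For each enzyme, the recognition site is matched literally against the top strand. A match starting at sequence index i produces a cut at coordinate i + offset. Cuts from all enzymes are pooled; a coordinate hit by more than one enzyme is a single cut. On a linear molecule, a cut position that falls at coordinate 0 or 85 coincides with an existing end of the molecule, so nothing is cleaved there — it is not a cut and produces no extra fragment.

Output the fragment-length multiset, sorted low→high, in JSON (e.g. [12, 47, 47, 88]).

Per-enzyme occurrences:
  DwuX CCTTCT/0: at [53, 62, 69, 75] ⇒ [53, 62, 69, 75]
  WciV TGTC/3: at [42, 46] ⇒ [45, 49]
  OquI AACGGA/4: at [12, 29] ⇒ [16, 33]
  YnoI (CATTAG, off=4): no sites

Pooled cuts: [16, 33, 45, 49, 53, 62, 69, 75]

Fragments:
  [0,16): 16 bp
  [16,33): 17 bp
  [33,45): 12 bp
  [45,49): 4 bp
  [49,53): 4 bp
  [53,62): 9 bp
  [62,69): 7 bp
  [69,75): 6 bp
  [75,85): 10 bp

[4,4,6,7,9,10,12,16,17]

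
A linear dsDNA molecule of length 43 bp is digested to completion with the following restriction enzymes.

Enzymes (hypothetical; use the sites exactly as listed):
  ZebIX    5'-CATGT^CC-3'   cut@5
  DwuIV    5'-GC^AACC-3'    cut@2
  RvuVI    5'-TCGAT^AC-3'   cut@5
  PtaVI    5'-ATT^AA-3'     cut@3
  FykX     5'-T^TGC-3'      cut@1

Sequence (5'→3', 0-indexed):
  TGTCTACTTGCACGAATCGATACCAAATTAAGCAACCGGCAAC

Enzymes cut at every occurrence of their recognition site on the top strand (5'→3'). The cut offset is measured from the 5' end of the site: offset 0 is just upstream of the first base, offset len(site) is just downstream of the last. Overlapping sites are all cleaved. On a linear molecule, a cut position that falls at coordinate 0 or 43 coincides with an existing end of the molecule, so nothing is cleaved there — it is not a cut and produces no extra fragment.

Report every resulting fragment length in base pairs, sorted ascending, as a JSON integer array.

Site scan:
  ZebIX (CATGTCC, off=5): no sites
  DwuIV GCAACC/2: at [31] ⇒ [33]
  RvuVI TCGATAC/5: at [16] ⇒ [21]
  PtaVI ATTAA/3: at [26] ⇒ [29]
  FykX TTGC/1: at [7] ⇒ [8]

Pooled cuts: [8, 21, 29, 33]

Fragment lengths:
  [0,8): 8 bp
  [8,21): 13 bp
  [21,29): 8 bp
  [29,33): 4 bp
  [33,43): 10 bp

[4,8,8,10,13]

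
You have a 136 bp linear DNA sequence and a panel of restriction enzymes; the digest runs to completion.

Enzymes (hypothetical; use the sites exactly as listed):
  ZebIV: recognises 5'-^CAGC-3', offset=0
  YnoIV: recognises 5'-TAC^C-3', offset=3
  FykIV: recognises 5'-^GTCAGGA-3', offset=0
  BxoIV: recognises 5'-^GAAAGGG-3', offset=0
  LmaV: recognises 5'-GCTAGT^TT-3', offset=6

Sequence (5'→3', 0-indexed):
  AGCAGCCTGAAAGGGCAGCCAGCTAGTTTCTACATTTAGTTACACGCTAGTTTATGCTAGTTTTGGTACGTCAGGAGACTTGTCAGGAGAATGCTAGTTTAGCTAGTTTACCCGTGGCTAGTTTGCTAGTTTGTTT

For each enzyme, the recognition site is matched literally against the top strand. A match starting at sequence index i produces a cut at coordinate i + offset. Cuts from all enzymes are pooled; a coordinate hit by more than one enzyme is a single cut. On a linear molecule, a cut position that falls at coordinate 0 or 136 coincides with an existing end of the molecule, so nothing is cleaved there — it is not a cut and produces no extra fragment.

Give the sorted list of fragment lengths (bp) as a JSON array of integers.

Per-enzyme occurrences:
  ZebIV (CAGC, off=0): starts [2, 15, 19] → cuts [2, 15, 19]
  YnoIV (TACC, off=3): starts [108] → cuts [111]
  FykIV (GTCAGGA, off=0): starts [69, 81] → cuts [69, 81]
  BxoIV (GAAAGGG, off=0): starts [8] → cuts [8]
  LmaV (GCTAGTTT, off=6): starts [21, 45, 55, 92, 101, 116, 124] → cuts [27, 51, 61, 98, 107, 122, 130]

All cut coordinates (distinct, sorted): [2, 8, 15, 19, 27, 51, 61, 69, 81, 98, 107, 111, 122, 130]

Fragment lengths:
  [0,2): 2 bp
  [2,8): 6 bp
  [8,15): 7 bp
  [15,19): 4 bp
  [19,27): 8 bp
  [27,51): 24 bp
  [51,61): 10 bp
  [61,69): 8 bp
  [69,81): 12 bp
  [81,98): 17 bp
  [98,107): 9 bp
  [107,111): 4 bp
  [111,122): 11 bp
  [122,130): 8 bp
  [130,136): 6 bp

[2,4,4,6,6,7,8,8,8,9,10,11,12,17,24]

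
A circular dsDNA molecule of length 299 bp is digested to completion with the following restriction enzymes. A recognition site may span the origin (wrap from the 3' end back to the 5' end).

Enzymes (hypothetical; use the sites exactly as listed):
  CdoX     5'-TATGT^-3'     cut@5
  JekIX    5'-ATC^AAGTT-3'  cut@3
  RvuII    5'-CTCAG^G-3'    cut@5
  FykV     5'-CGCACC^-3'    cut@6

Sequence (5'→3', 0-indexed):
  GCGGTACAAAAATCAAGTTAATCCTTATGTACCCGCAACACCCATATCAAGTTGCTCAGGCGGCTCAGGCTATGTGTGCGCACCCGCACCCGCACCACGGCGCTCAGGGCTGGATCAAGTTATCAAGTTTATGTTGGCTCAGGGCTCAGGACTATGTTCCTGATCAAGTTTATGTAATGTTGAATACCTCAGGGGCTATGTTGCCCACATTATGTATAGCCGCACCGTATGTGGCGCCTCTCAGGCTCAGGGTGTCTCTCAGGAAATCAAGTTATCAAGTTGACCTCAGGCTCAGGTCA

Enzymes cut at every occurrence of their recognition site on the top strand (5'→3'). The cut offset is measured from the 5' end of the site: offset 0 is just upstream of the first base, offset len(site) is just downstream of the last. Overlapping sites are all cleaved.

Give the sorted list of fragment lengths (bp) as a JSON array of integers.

Site scan:
  CdoX (TATGT, off=5): starts [25, 70, 129, 152, 170, 196, 210, 227] → cuts [30, 75, 134, 157, 175, 201, 215, 232]
  JekIX (ATCAAGTT, off=3): starts [11, 45, 113, 121, 162, 265, 273] → cuts [14, 48, 116, 124, 165, 268, 276]
  RvuII (CTCAGG, off=5): starts [54, 63, 102, 137, 144, 187, 239, 245, 257, 284, 290] → cuts [59, 68, 107, 142, 149, 192, 244, 250, 262, 289, 295]
  FykV (CGCACC, off=6): starts [78, 84, 90, 220] → cuts [84, 90, 96, 226]

Pooled cuts: [14, 30, 48, 59, 68, 75, 84, 90, 96, 107, 116, 124, 134, 142, 149, 157, 165, 175, 192, 201, 215, 226, 232, 244, 250, 262, 268, 276, 289, 295]

Fragments:
  14→30: 16 bp
  30→48: 18 bp
  48→59: 11 bp
  59→68: 9 bp
  68→75: 7 bp
  75→84: 9 bp
  84→90: 6 bp
  90→96: 6 bp
  96→107: 11 bp
  107→116: 9 bp
  116→124: 8 bp
  124→134: 10 bp
  134→142: 8 bp
  142→149: 7 bp
  149→157: 8 bp
  157→165: 8 bp
  165→175: 10 bp
  175→192: 17 bp
  192→201: 9 bp
  201→215: 14 bp
  215→226: 11 bp
  226→232: 6 bp
  232→244: 12 bp
  244→250: 6 bp
  250→262: 12 bp
  262→268: 6 bp
  268→276: 8 bp
  276→289: 13 bp
  289→295: 6 bp
  295→14 (wrap): 299-295+14 = 18 bp

[6,6,6,6,6,6,7,7,8,8,8,8,8,9,9,9,9,10,10,11,11,11,12,12,13,14,16,17,18,18]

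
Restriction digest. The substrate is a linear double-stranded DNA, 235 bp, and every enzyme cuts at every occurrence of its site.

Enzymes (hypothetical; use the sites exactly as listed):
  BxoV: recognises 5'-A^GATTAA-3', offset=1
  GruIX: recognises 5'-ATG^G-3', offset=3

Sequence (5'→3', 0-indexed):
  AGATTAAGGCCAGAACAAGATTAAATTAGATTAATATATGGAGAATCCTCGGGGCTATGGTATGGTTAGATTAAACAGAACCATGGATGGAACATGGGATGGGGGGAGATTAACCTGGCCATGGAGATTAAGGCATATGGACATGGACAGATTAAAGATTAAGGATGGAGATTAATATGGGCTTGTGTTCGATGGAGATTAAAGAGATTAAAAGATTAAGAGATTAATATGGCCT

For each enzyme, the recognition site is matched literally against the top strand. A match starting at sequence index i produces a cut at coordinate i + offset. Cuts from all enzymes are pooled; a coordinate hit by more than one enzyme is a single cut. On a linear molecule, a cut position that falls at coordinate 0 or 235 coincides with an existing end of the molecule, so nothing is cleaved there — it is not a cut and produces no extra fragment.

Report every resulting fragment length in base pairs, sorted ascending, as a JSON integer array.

[1,2,2,2,4,4,4,4,5,5,6,6,7,7,8,8,9,10,10,10,11,12,14,15,16,17,17,19]

Site scan:
  BxoV AGATTAA/1: at [0, 17, 27, 67, 106, 124, 148, 155, 168, 195, 204, 212, 220] ⇒ [1, 18, 28, 68, 107, 125, 149, 156, 169, 196, 205, 213, 221]
  GruIX ATGG/3: at [37, 56, 61, 82, 86, 93, 98, 120, 136, 142, 164, 176, 191, 228] ⇒ [40, 59, 64, 85, 89, 96, 101, 123, 139, 145, 167, 179, 194, 231]

All cut coordinates (distinct, sorted): [1, 18, 28, 40, 59, 64, 68, 85, 89, 96, 101, 107, 123, 125, 139, 145, 149, 156, 167, 169, 179, 194, 196, 205, 213, 221, 231]

Fragment lengths:
  [0,1): 1 bp
  [1,18): 17 bp
  [18,28): 10 bp
  [28,40): 12 bp
  [40,59): 19 bp
  [59,64): 5 bp
  [64,68): 4 bp
  [68,85): 17 bp
  [85,89): 4 bp
  [89,96): 7 bp
  [96,101): 5 bp
  [101,107): 6 bp
  [107,123): 16 bp
  [123,125): 2 bp
  [125,139): 14 bp
  [139,145): 6 bp
  [145,149): 4 bp
  [149,156): 7 bp
  [156,167): 11 bp
  [167,169): 2 bp
  [169,179): 10 bp
  [179,194): 15 bp
  [194,196): 2 bp
  [196,205): 9 bp
  [205,213): 8 bp
  [213,221): 8 bp
  [221,231): 10 bp
  [231,235): 4 bp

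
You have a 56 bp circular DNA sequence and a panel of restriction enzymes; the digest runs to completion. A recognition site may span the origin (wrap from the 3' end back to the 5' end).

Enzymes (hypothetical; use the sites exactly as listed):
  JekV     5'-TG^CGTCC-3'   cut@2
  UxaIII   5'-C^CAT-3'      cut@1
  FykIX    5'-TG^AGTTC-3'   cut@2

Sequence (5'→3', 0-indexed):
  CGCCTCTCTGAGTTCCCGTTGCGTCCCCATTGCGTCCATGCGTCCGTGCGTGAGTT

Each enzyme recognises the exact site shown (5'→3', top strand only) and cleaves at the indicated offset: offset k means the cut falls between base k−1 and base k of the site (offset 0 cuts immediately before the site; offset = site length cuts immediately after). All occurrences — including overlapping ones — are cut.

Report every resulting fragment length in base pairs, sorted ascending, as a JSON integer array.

Per-enzyme occurrences:
  JekV (TGCGTCC, off=2): starts [19, 30, 38] → cuts [21, 32, 40]
  UxaIII (CCAT, off=1): starts [26, 35] → cuts [27, 36]
  FykIX (TGAGTTC, off=2): starts [8, 50] → cuts [10, 52]

All cut coordinates (distinct, sorted): [10, 21, 27, 32, 36, 40, 52]

Fragments:
  10→21: 11 bp
  21→27: 6 bp
  27→32: 5 bp
  32→36: 4 bp
  36→40: 4 bp
  40→52: 12 bp
  52→10 (wrap): 56-52+10 = 14 bp

[4,4,5,6,11,12,14]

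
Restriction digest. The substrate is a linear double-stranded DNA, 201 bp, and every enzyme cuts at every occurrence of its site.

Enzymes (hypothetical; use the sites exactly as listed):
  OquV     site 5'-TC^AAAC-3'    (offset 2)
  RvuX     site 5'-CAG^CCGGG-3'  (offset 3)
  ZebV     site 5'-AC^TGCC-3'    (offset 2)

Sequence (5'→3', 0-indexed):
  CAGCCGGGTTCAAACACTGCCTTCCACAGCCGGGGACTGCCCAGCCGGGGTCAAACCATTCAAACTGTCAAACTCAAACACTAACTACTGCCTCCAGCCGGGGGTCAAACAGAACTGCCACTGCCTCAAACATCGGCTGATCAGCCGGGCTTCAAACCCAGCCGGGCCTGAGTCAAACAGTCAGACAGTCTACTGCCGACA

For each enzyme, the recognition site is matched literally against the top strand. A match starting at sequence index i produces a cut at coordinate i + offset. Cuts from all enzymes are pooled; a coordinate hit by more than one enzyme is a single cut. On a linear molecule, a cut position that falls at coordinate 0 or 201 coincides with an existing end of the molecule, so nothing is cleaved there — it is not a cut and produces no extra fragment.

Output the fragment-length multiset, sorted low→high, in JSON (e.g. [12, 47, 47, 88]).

[3,6,6,6,6,7,8,8,8,8,8,8,9,9,9,9,9,12,13,13,17,19]

Scan for sites:
  OquV (TCAAAC, off=2): starts [9, 50, 59, 67, 73, 104, 125, 151, 172] → cuts [11, 52, 61, 69, 75, 106, 127, 153, 174]
  RvuX (CAGCCGGG, off=3): starts [0, 26, 41, 94, 141, 158] → cuts [3, 29, 44, 97, 144, 161]
  ZebV (ACTGCC, off=2): starts [15, 35, 86, 113, 119, 191] → cuts [17, 37, 88, 115, 121, 193]

Pooled cuts: [3, 11, 17, 29, 37, 44, 52, 61, 69, 75, 88, 97, 106, 115, 121, 127, 144, 153, 161, 174, 193]

Fragment lengths:
  [0,3): 3 bp
  [3,11): 8 bp
  [11,17): 6 bp
  [17,29): 12 bp
  [29,37): 8 bp
  [37,44): 7 bp
  [44,52): 8 bp
  [52,61): 9 bp
  [61,69): 8 bp
  [69,75): 6 bp
  [75,88): 13 bp
  [88,97): 9 bp
  [97,106): 9 bp
  [106,115): 9 bp
  [115,121): 6 bp
  [121,127): 6 bp
  [127,144): 17 bp
  [144,153): 9 bp
  [153,161): 8 bp
  [161,174): 13 bp
  [174,193): 19 bp
  [193,201): 8 bp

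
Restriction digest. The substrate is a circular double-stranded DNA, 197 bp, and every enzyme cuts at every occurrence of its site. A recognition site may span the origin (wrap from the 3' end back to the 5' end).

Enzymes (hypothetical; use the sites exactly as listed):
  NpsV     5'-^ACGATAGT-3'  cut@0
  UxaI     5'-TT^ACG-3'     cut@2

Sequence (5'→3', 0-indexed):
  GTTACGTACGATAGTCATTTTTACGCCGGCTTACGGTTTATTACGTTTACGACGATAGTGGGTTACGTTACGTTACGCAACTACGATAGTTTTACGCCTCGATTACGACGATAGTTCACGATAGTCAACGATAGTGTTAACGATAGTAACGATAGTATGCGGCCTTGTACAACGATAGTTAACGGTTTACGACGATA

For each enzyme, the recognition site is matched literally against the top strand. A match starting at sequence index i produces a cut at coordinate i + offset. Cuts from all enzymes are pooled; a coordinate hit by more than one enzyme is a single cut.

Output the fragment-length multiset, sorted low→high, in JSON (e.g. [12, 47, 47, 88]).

Scan for sites:
  NpsV (ACGATAGT, off=0): starts [7, 51, 82, 107, 117, 127, 139, 148, 171, 191] → cuts [7, 51, 82, 107, 117, 127, 139, 148, 171, 191]
  UxaI (TTACG, off=2): starts [1, 20, 30, 40, 46, 62, 67, 72, 91, 102, 186] → cuts [3, 22, 32, 42, 48, 64, 69, 74, 93, 104, 188]

Pooled cuts: [3, 7, 22, 32, 42, 48, 51, 64, 69, 74, 82, 93, 104, 107, 117, 127, 139, 148, 171, 188, 191]

Fragments:
  3→7: 4 bp
  7→22: 15 bp
  22→32: 10 bp
  32→42: 10 bp
  42→48: 6 bp
  48→51: 3 bp
  51→64: 13 bp
  64→69: 5 bp
  69→74: 5 bp
  74→82: 8 bp
  82→93: 11 bp
  93→104: 11 bp
  104→107: 3 bp
  107→117: 10 bp
  117→127: 10 bp
  127→139: 12 bp
  139→148: 9 bp
  148→171: 23 bp
  171→188: 17 bp
  188→191: 3 bp
  191→3 (wrap): 197-191+3 = 9 bp

[3,3,3,4,5,5,6,8,9,9,10,10,10,10,11,11,12,13,15,17,23]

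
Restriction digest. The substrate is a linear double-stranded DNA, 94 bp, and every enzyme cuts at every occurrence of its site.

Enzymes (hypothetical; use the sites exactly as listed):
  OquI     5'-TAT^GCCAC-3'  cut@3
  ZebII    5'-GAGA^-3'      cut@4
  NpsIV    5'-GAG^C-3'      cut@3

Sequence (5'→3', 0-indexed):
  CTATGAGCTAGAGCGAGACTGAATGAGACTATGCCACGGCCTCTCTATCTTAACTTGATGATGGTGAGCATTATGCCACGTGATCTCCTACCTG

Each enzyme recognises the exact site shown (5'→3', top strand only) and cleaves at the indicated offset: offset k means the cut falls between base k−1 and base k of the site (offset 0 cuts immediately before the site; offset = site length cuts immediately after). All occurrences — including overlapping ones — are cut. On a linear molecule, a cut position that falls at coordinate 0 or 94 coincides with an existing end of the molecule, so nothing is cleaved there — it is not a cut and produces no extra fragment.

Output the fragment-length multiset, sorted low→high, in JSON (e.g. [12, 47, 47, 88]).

[4,5,6,6,7,10,20,36]

Per-enzyme occurrences:
  OquI TATGCCAC/3: at [29, 71] ⇒ [32, 74]
  ZebII GAGA/4: at [14, 24] ⇒ [18, 28]
  NpsIV GAGC/3: at [4, 10, 65] ⇒ [7, 13, 68]

Pooled cuts: [7, 13, 18, 28, 32, 68, 74]

Fragment lengths:
  [0,7): 7 bp
  [7,13): 6 bp
  [13,18): 5 bp
  [18,28): 10 bp
  [28,32): 4 bp
  [32,68): 36 bp
  [68,74): 6 bp
  [74,94): 20 bp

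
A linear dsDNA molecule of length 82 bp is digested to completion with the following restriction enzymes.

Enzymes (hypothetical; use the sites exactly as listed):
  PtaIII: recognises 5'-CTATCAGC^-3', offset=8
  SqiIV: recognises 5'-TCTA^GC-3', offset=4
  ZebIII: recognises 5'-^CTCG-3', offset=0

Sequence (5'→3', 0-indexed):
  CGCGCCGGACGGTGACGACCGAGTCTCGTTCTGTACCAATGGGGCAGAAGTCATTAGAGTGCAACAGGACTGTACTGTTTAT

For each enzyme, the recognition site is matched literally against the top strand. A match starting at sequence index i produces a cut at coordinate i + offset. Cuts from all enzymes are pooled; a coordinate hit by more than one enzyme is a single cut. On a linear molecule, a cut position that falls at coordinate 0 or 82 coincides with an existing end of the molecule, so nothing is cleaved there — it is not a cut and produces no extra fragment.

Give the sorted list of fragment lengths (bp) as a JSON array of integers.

Site scan:
  PtaIII (CTATCAGC, off=8): no sites
  SqiIV (TCTAGC, off=4): no sites
  ZebIII CTCG/0: at [24] ⇒ [24]

All cut coordinates (distinct, sorted): [24]

Fragments:
  [0,24): 24 bp
  [24,82): 58 bp

[24,58]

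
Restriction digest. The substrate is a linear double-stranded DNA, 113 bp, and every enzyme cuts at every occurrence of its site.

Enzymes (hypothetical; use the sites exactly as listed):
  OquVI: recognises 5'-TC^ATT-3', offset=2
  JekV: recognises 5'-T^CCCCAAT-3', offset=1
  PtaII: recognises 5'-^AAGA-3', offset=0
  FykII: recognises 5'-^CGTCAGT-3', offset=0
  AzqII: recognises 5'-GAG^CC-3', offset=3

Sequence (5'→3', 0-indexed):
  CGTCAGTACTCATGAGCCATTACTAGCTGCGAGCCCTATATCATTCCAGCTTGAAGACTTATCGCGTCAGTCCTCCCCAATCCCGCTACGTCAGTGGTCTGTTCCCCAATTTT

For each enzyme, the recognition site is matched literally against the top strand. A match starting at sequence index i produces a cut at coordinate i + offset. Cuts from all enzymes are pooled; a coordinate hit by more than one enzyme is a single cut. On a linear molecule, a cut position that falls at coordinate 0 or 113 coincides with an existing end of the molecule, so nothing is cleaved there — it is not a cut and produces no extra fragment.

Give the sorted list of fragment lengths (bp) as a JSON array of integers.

Scan for sites:
  OquVI TCATT/2: at [40] ⇒ [42]
  JekV TCCCCAAT/1: at [73, 102] ⇒ [74, 103]
  PtaII AAGA/0: at [53] ⇒ [53]
  FykII CGTCAGT/0: at [0, 64, 88] ⇒ [64, 88] (position 0 is a terminus of the linear molecule — no cut)
  AzqII GAGCC/3: at [13, 30] ⇒ [16, 33]

All cut coordinates (distinct, sorted): [16, 33, 42, 53, 64, 74, 88, 103]

Fragments:
  [0,16): 16 bp
  [16,33): 17 bp
  [33,42): 9 bp
  [42,53): 11 bp
  [53,64): 11 bp
  [64,74): 10 bp
  [74,88): 14 bp
  [88,103): 15 bp
  [103,113): 10 bp

[9,10,10,11,11,14,15,16,17]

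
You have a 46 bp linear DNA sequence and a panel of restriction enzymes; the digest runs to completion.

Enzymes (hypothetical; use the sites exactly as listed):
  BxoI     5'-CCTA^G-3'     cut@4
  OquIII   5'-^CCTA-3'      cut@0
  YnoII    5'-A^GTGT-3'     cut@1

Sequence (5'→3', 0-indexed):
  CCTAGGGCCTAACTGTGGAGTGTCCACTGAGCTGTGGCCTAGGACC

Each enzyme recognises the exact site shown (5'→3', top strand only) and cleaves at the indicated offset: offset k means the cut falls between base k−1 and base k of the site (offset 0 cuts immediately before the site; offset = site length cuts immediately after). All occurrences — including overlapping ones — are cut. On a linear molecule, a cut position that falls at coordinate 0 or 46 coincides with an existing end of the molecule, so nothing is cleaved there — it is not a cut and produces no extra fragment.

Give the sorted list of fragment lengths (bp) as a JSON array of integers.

[3,4,4,5,12,18]

Site scan:
  BxoI (CCTAG, off=4): starts [0, 37] → cuts [4, 41]
  OquIII (CCTA, off=0): starts [0, 7, 37] → cuts [7, 37] (position 0 is a terminus of the linear molecule — no cut)
  YnoII (AGTGT, off=1): starts [18] → cuts [19]

Pooled cuts: [4, 7, 19, 37, 41]

Fragments:
  [0,4): 4 bp
  [4,7): 3 bp
  [7,19): 12 bp
  [19,37): 18 bp
  [37,41): 4 bp
  [41,46): 5 bp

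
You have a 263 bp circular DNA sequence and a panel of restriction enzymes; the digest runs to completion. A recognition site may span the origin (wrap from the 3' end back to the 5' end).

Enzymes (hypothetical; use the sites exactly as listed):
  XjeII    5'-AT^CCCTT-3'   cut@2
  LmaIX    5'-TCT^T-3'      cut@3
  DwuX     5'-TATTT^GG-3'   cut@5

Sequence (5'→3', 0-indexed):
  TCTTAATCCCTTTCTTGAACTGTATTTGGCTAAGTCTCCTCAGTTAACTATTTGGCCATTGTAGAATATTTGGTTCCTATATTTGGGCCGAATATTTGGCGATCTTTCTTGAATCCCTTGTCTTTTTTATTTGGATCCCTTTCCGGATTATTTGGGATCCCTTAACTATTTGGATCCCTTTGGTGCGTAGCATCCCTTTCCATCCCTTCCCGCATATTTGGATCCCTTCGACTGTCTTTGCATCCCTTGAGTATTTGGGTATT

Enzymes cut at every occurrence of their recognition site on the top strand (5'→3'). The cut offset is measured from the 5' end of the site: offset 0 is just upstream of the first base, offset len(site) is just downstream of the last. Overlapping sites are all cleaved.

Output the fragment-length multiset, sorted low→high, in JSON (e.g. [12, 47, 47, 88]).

[4,4,4,4,4,5,5,6,8,8,9,9,10,10,12,13,13,13,13,14,16,17,18,18,26]

Site scan:
  XjeII ATCCCTT/2: at [5, 112, 134, 156, 173, 191, 201, 221, 241] ⇒ [7, 114, 136, 158, 175, 193, 203, 223, 243]
  LmaIX TCTT/3: at [0, 12, 102, 106, 120, 234] ⇒ [3, 15, 105, 109, 123, 237]
  DwuX TATTTGG/5: at [22, 48, 66, 79, 92, 127, 148, 166, 214, 251] ⇒ [27, 53, 71, 84, 97, 132, 153, 171, 219, 256]

Pooled cuts: [3, 7, 15, 27, 53, 71, 84, 97, 105, 109, 114, 123, 132, 136, 153, 158, 171, 175, 193, 203, 219, 223, 237, 243, 256]

Fragments:
  3→7: 4 bp
  7→15: 8 bp
  15→27: 12 bp
  27→53: 26 bp
  53→71: 18 bp
  71→84: 13 bp
  84→97: 13 bp
  97→105: 8 bp
  105→109: 4 bp
  109→114: 5 bp
  114→123: 9 bp
  123→132: 9 bp
  132→136: 4 bp
  136→153: 17 bp
  153→158: 5 bp
  158→171: 13 bp
  171→175: 4 bp
  175→193: 18 bp
  193→203: 10 bp
  203→219: 16 bp
  219→223: 4 bp
  223→237: 14 bp
  237→243: 6 bp
  243→256: 13 bp
  256→3 (wrap): 263-256+3 = 10 bp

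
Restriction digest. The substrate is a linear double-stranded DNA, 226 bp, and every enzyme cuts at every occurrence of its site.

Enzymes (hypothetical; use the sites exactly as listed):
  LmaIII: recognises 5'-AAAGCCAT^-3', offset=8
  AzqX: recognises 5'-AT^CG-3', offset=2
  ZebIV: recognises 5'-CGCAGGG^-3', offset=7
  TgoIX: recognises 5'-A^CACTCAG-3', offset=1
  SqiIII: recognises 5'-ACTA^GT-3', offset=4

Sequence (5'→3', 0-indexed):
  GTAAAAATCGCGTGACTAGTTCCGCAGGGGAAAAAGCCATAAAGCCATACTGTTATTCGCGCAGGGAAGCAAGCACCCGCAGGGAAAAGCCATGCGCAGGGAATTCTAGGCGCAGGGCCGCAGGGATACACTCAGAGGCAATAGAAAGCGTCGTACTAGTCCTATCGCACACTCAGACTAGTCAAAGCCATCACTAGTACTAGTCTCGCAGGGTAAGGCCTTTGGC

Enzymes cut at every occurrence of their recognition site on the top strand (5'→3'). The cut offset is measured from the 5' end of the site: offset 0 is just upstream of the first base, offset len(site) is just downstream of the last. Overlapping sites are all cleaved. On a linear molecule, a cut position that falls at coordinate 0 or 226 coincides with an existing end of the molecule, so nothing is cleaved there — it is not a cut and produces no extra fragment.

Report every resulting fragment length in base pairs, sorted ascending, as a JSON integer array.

[3,4,5,6,7,8,8,8,8,9,10,11,11,11,11,11,13,16,18,18,30]

Site scan:
  LmaIII (AAAGCCAT, off=8): starts [32, 40, 85, 183] → cuts [40, 48, 93, 191]
  AzqX (ATCG, off=2): starts [6, 163] → cuts [8, 165]
  ZebIV (CGCAGGG, off=7): starts [22, 59, 77, 94, 110, 118, 206] → cuts [29, 66, 84, 101, 117, 125, 213]
  TgoIX (ACACTCAG, off=1): starts [127, 168] → cuts [128, 169]
  SqiIII (ACTAGT, off=4): starts [14, 154, 176, 192, 198] → cuts [18, 158, 180, 196, 202]

All cut coordinates (distinct, sorted): [8, 18, 29, 40, 48, 66, 84, 93, 101, 117, 125, 128, 158, 165, 169, 180, 191, 196, 202, 213]

Fragments:
  [0,8): 8 bp
  [8,18): 10 bp
  [18,29): 11 bp
  [29,40): 11 bp
  [40,48): 8 bp
  [48,66): 18 bp
  [66,84): 18 bp
  [84,93): 9 bp
  [93,101): 8 bp
  [101,117): 16 bp
  [117,125): 8 bp
  [125,128): 3 bp
  [128,158): 30 bp
  [158,165): 7 bp
  [165,169): 4 bp
  [169,180): 11 bp
  [180,191): 11 bp
  [191,196): 5 bp
  [196,202): 6 bp
  [202,213): 11 bp
  [213,226): 13 bp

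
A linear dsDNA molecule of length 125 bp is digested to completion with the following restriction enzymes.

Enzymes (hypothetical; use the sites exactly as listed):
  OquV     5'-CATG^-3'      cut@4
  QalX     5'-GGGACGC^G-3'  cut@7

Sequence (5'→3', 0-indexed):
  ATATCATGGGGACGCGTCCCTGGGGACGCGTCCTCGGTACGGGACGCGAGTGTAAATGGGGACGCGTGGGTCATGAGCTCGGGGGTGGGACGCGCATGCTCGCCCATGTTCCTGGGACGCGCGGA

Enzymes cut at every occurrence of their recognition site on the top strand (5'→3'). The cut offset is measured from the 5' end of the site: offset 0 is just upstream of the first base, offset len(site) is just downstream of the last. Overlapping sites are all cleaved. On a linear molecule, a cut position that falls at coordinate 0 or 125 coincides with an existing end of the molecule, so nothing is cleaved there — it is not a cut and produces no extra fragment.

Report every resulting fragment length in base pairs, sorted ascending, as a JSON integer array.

Per-enzyme occurrences:
  OquV CATG/4: at [4, 71, 94, 104] ⇒ [8, 75, 98, 108]
  QalX GGGACGCG/7: at [8, 22, 40, 58, 86, 113] ⇒ [15, 29, 47, 65, 93, 120]

All cut coordinates (distinct, sorted): [8, 15, 29, 47, 65, 75, 93, 98, 108, 120]

Fragments:
  [0,8): 8 bp
  [8,15): 7 bp
  [15,29): 14 bp
  [29,47): 18 bp
  [47,65): 18 bp
  [65,75): 10 bp
  [75,93): 18 bp
  [93,98): 5 bp
  [98,108): 10 bp
  [108,120): 12 bp
  [120,125): 5 bp

[5,5,7,8,10,10,12,14,18,18,18]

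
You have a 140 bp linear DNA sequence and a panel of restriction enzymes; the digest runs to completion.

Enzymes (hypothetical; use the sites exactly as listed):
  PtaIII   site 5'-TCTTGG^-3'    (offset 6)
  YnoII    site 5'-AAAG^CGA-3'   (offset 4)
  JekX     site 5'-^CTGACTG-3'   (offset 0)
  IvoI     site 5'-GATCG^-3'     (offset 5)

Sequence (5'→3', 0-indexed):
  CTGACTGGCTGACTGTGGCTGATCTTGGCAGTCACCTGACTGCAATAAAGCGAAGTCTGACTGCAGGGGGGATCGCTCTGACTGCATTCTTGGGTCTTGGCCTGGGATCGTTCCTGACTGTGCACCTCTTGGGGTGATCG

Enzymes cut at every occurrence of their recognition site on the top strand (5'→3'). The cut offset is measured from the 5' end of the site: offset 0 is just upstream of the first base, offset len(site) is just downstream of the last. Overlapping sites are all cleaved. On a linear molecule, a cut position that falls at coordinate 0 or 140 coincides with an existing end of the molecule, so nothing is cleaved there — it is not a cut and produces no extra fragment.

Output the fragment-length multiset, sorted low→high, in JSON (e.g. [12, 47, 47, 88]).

Per-enzyme occurrences:
  PtaIII TCTTGG/6: at [22, 87, 94, 126] ⇒ [28, 93, 100, 132]
  YnoII AAAGCGA/4: at [46] ⇒ [50]
  JekX CTGACTG/0: at [0, 8, 35, 56, 77, 113] ⇒ [8, 35, 56, 77, 113] (position 0 is a terminus of the linear molecule — no cut)
  IvoI GATCG/5: at [70, 105, 135] ⇒ [75, 110] (position 140 is a terminus of the linear molecule — no cut)

Pooled cuts: [8, 28, 35, 50, 56, 75, 77, 93, 100, 110, 113, 132]

Fragments:
  [0,8): 8 bp
  [8,28): 20 bp
  [28,35): 7 bp
  [35,50): 15 bp
  [50,56): 6 bp
  [56,75): 19 bp
  [75,77): 2 bp
  [77,93): 16 bp
  [93,100): 7 bp
  [100,110): 10 bp
  [110,113): 3 bp
  [113,132): 19 bp
  [132,140): 8 bp

[2,3,6,7,7,8,8,10,15,16,19,19,20]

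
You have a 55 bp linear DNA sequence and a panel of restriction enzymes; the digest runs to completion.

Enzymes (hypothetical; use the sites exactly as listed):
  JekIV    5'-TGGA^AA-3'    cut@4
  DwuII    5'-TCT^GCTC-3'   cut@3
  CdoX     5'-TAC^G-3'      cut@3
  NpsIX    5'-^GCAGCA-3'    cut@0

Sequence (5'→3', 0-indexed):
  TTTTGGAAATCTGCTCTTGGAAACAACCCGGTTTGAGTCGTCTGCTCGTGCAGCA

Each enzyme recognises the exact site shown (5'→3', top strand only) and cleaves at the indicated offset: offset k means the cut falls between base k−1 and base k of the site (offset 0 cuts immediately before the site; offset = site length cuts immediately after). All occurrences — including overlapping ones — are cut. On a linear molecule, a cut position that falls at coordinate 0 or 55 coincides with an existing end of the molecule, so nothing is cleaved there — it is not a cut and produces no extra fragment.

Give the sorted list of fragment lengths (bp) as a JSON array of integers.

Per-enzyme occurrences:
  JekIV (TGGAAA, off=4): starts [3, 17] → cuts [7, 21]
  DwuII (TCTGCTC, off=3): starts [9, 40] → cuts [12, 43]
  CdoX (TACG, off=3): no sites
  NpsIX (GCAGCA, off=0): starts [49] → cuts [49]

All cut coordinates (distinct, sorted): [7, 12, 21, 43, 49]

Fragment lengths:
  [0,7): 7 bp
  [7,12): 5 bp
  [12,21): 9 bp
  [21,43): 22 bp
  [43,49): 6 bp
  [49,55): 6 bp

[5,6,6,7,9,22]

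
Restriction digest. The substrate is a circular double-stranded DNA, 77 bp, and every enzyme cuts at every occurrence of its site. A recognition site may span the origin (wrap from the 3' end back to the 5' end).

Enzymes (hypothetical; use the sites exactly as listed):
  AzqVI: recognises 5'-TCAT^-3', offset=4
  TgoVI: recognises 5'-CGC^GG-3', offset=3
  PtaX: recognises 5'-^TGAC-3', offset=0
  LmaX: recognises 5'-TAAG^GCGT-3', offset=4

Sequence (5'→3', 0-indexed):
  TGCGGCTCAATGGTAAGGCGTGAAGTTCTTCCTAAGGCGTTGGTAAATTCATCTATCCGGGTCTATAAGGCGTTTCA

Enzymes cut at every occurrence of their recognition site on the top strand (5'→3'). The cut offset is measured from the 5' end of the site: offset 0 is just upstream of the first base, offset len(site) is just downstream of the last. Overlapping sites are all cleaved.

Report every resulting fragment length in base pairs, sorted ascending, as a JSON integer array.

Scan for sites:
  AzqVI TCAT/4: at [48, 74] ⇒ [1, 52]
  TgoVI (CGCGG, off=3): no sites
  PtaX (TGAC, off=0): no sites
  LmaX TAAGGCGT/4: at [13, 32, 65] ⇒ [17, 36, 69]

All cut coordinates (distinct, sorted): [1, 17, 36, 52, 69]

Fragments:
  1→17: 16 bp
  17→36: 19 bp
  36→52: 16 bp
  52→69: 17 bp
  69→1 (wrap): 77-69+1 = 9 bp

[9,16,16,17,19]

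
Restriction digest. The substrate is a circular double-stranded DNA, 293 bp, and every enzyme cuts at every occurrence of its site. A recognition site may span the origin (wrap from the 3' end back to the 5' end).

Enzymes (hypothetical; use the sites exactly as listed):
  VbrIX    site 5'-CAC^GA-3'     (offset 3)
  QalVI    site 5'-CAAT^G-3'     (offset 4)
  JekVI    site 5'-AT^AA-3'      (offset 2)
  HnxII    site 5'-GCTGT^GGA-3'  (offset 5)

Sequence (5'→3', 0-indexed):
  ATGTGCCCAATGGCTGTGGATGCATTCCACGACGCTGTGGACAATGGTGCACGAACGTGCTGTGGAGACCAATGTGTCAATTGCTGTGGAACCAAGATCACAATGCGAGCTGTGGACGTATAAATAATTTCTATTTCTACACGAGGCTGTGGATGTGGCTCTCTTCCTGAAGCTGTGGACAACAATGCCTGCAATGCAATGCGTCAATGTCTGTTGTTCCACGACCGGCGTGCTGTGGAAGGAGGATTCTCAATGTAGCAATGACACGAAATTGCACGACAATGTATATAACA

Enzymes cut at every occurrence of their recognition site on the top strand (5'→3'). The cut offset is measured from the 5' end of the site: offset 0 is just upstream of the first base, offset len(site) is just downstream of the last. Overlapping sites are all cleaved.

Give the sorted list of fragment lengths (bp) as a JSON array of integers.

Scan for sites:
  VbrIX (CACGA, off=3): starts [27, 49, 139, 219, 264, 274] → cuts [30, 52, 142, 222, 267, 277]
  QalVI (CAATG, off=4): starts [7, 41, 69, 100, 182, 191, 196, 204, 250, 258, 279, 291] → cuts [2, 11, 45, 73, 104, 186, 195, 200, 208, 254, 262, 283]
  JekVI (ATAA, off=2): starts [119, 123, 287] → cuts [121, 125, 289]
  HnxII (GCTGTGGA, off=5): starts [12, 33, 58, 82, 108, 145, 171, 231] → cuts [17, 38, 63, 87, 113, 150, 176, 236]

Pooled cuts: [2, 11, 17, 30, 38, 45, 52, 63, 73, 87, 104, 113, 121, 125, 142, 150, 176, 186, 195, 200, 208, 222, 236, 254, 262, 267, 277, 283, 289]

Fragments:
  2→11: 9 bp
  11→17: 6 bp
  17→30: 13 bp
  30→38: 8 bp
  38→45: 7 bp
  45→52: 7 bp
  52→63: 11 bp
  63→73: 10 bp
  73→87: 14 bp
  87→104: 17 bp
  104→113: 9 bp
  113→121: 8 bp
  121→125: 4 bp
  125→142: 17 bp
  142→150: 8 bp
  150→176: 26 bp
  176→186: 10 bp
  186→195: 9 bp
  195→200: 5 bp
  200→208: 8 bp
  208→222: 14 bp
  222→236: 14 bp
  236→254: 18 bp
  254→262: 8 bp
  262→267: 5 bp
  267→277: 10 bp
  277→283: 6 bp
  283→289: 6 bp
  289→2 (wrap): 293-289+2 = 6 bp

[4,5,5,6,6,6,6,7,7,8,8,8,8,8,9,9,9,10,10,10,11,13,14,14,14,17,17,18,26]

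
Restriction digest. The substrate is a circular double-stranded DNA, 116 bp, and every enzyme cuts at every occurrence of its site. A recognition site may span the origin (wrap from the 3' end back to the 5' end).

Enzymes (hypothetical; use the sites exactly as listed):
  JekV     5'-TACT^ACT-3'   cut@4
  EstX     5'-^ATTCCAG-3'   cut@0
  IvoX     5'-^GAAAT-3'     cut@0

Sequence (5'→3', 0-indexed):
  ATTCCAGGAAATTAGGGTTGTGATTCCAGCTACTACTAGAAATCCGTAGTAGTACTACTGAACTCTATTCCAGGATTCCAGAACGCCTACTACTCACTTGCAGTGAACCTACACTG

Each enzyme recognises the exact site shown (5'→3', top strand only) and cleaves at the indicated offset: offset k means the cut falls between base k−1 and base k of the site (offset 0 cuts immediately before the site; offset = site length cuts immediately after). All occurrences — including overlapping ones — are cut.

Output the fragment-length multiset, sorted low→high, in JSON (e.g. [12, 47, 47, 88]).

Scan for sites:
  JekV TACTACT/4: at [30, 52, 87] ⇒ [34, 56, 91]
  EstX ATTCCAG/0: at [0, 22, 66, 74] ⇒ [0, 22, 66, 74]
  IvoX GAAAT/0: at [7, 38] ⇒ [7, 38]

All cut coordinates (distinct, sorted): [0, 7, 22, 34, 38, 56, 66, 74, 91]

Fragment lengths:
  0→7: 7 bp
  7→22: 15 bp
  22→34: 12 bp
  34→38: 4 bp
  38→56: 18 bp
  56→66: 10 bp
  66→74: 8 bp
  74→91: 17 bp
  91→0 (wrap): 116-91+0 = 25 bp

[4,7,8,10,12,15,17,18,25]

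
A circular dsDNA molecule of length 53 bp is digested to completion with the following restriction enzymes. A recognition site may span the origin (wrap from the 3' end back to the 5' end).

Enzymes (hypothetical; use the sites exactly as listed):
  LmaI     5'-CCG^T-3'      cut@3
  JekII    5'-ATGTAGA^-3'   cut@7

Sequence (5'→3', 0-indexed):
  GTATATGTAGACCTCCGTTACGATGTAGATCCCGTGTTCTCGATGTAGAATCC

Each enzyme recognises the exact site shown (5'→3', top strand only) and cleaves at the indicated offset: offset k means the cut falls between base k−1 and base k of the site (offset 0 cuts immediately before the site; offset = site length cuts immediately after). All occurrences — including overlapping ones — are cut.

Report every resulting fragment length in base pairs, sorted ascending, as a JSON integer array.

[5,5,6,10,12,15]

Site scan:
  LmaI CCGT/3: at [14, 31, 51] ⇒ [1, 17, 34]
  JekII ATGTAGA/7: at [4, 22, 42] ⇒ [11, 29, 49]

Pooled cuts: [1, 11, 17, 29, 34, 49]

Fragments:
  1→11: 10 bp
  11→17: 6 bp
  17→29: 12 bp
  29→34: 5 bp
  34→49: 15 bp
  49→1 (wrap): 53-49+1 = 5 bp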